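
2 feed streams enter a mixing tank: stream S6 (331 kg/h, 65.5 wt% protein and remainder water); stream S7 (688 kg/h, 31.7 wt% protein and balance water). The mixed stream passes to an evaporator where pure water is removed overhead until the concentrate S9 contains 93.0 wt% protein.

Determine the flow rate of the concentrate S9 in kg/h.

protein entering = 331×0.655 + 688×0.317 = 434.9 kg/h.
All protein reports to S9, so S9 = 434.9/0.930 = 467.64 kg/h.

467.6 kg/h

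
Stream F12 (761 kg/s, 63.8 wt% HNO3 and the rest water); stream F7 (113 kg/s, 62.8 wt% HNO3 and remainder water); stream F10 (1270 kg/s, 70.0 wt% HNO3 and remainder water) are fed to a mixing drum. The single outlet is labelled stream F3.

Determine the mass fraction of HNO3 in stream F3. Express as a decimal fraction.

Total flow out = 761 + 113 + 1270 = 2144 kg/s.
HNO3 in = 761×0.638 + 113×0.628 + 1270×0.700 = 1445.5 kg/s.
HNO3 mass fraction in F3 = 1445.5/2144 = 0.674.

0.674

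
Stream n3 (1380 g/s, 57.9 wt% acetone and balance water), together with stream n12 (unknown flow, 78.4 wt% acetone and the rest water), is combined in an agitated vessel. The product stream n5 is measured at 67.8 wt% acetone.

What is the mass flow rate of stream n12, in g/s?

1289 g/s

Let n12 be the unknown flow. Total out = 1380 + n12.
acetone balance: 799.02 + 0.784·n12 = 0.678·(1380 + n12)
(0.784 − 0.678)·n12 = 0.678×1380 − 799.02 = 136.62
n12 = 136.62 / 0.106 = 1288.9 g/s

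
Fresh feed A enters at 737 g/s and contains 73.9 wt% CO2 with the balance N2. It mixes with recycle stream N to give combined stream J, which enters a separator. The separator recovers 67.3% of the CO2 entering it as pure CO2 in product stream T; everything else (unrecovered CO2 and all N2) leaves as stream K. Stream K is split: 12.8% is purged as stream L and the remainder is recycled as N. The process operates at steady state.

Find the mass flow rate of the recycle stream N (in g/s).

1528 g/s

N2 enters only via A and leaves only via the purge: 737×0.261 = 0.128×(N2 in K), and the separator passes all N2, so N2 in J = N2 in K = 1502.8 g/s.
CO2 in J: m_A = 737×0.739 + (1−0.128)·(1−0.673)·m_A, so m_A = 544.64/0.7149 = 761.89 g/s.
K = (1−0.673)×761.89 + 1502.8 = 1751.9 g/s.
Recycle N = (1−0.128)×1751.9 = 1527.7 g/s.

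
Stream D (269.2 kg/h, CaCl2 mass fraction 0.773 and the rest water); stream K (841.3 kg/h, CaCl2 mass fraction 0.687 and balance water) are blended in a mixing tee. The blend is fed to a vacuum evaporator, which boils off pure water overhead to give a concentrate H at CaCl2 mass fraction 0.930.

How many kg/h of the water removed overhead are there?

CaCl2 entering = 269.2×0.773 + 841.3×0.687 = 786.06 kg/h.
All CaCl2 reports to H, so H = 786.06/0.930 = 845.23 kg/h.
Total feed = 1110.5 kg/h; overhead = 1110.5 − 845.23 = 265.27 kg/h.

265.3 kg/h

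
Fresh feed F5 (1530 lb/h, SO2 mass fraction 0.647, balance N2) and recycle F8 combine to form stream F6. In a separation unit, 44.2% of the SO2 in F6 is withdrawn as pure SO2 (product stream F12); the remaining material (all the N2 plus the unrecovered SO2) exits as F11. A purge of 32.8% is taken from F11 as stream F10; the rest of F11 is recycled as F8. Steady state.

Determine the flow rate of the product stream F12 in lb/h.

700 lb/h

SO2 in F6: m_A = 1530×0.647 + (1−0.328)·(1−0.442)·m_A, so m_A = 989.91/0.6250 = 1583.8 lb/h.
Product F12 = 0.442×1583.8 = 700.04 lb/h.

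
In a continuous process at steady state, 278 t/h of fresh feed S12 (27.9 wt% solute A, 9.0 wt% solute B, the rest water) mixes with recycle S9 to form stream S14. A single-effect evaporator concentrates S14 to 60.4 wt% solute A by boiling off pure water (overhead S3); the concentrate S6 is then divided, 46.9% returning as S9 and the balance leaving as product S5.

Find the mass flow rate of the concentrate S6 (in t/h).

Overall solute A balance (none leaves overhead): solute A in fresh feed = solute A in product, i.e. 278×0.279 = (1−0.469)·S6·0.604.
S6 = 77.562/(0.604×0.531) = 241.83 t/h.

241.8 t/h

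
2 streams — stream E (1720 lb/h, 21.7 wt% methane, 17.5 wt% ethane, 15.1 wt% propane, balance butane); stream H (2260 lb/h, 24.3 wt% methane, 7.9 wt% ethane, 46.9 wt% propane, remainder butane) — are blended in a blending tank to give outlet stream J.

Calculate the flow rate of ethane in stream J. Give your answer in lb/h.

479.5 lb/h

ethane out = ethane in = 1720×0.175 + 2260×0.079 = 479.54 lb/h.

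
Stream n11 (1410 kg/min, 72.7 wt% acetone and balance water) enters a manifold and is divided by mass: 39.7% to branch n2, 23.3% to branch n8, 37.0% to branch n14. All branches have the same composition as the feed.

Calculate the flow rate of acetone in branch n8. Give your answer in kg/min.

238.8 kg/min

Branch n8 total = 0.233×1410 = 328.53 kg/min.
acetone in n8 = 0.727×328.53 = 238.84 kg/min.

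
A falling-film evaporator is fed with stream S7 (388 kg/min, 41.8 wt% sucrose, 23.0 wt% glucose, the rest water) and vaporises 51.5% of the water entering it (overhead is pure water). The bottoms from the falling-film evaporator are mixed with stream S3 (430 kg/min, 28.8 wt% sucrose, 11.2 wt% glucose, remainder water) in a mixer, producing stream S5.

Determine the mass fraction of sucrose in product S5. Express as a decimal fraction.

Vapour removed = 0.515×0.352×388 = 70.337 kg/min; concentrate = 317.66 kg/min.
sucrose reaching the mixer = 162.18 (from concentrate) + 430×0.288 = 286.02 kg/min.
Product flow = 317.66 + 430 = 747.66 kg/min; sucrose fraction = 0.3826.

0.3826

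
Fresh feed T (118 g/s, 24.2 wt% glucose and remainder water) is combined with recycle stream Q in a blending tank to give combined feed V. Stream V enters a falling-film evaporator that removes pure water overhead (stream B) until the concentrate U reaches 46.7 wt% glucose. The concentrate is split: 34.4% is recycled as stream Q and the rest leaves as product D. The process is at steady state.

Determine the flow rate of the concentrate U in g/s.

Overall glucose balance (none leaves overhead): glucose in fresh feed = glucose in product, i.e. 118×0.242 = (1−0.344)·U·0.467.
U = 28.556/(0.467×0.656) = 93.213 g/s.

93.21 g/s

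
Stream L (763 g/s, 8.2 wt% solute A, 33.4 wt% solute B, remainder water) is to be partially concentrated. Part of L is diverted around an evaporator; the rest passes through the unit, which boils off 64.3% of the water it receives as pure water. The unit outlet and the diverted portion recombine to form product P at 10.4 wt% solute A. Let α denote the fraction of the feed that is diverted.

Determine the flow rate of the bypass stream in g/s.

All 763×0.082 = 62.566 g/s of solute A reaches P, so P = 62.566/0.104 = 601.6 g/s and vapour = 161.4 g/s.
The evaporator receives (1−α)·763 of feed at 0.584 water and removes 0.643 of that water:
0.643×0.584×(1−α)×763 = 161.4
(1−α) = 161.4/286.52 = 0.5633;  α = 0.4367.
Bypass flow = 0.4367×763 = 333.18 g/s.

333.2 g/s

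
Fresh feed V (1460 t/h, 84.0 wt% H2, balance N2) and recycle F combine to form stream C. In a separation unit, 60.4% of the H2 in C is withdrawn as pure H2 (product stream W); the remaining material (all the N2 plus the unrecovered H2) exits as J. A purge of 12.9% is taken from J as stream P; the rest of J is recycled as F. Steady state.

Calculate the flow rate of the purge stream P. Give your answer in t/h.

N2 enters only via V and leaves only via the purge: 1460×0.160 = 0.129×(N2 in J), and the separation unit passes all N2, so N2 in C = N2 in J = 1810.9 t/h.
H2 in C: m_A = 1460×0.840 + (1−0.129)·(1−0.604)·m_A, so m_A = 1226.4/0.6551 = 1872.1 t/h.
J = (1−0.604)×1872.1 + 1810.9 = 2552.2 t/h.
Purge P = 0.129×2552.2 = 329.24 t/h.

329.2 t/h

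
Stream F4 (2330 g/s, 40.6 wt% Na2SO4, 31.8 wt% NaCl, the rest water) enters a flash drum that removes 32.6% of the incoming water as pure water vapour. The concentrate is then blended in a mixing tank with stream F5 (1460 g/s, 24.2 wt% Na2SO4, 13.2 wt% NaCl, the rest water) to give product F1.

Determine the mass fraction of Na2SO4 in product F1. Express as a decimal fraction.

Vapour removed = 0.326×0.276×2330 = 209.64 g/s; concentrate = 2120.4 g/s.
Na2SO4 reaching the mixer = 945.98 (from concentrate) + 1460×0.242 = 1299.3 g/s.
Product flow = 2120.4 + 1460 = 3580.4 g/s; Na2SO4 fraction = 0.363.

0.363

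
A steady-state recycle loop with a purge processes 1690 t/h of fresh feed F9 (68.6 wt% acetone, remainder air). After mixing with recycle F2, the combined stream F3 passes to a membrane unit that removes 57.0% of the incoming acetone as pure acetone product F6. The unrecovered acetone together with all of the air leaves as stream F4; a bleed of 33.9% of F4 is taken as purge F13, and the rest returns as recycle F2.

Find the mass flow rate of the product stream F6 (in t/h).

acetone in F3: m_A = 1690×0.686 + (1−0.339)·(1−0.570)·m_A, so m_A = 1159.3/0.7158 = 1619.7 t/h.
Product F6 = 0.570×1619.7 = 923.23 t/h.

923.2 t/h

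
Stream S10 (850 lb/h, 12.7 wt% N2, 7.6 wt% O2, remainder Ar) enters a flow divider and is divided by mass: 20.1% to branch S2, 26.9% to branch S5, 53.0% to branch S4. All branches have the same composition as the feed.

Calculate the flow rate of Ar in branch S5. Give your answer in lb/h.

Branch S5 total = 0.269×850 = 228.65 lb/h.
Ar in S5 = 0.797×228.65 = 182.23 lb/h.

182.2 lb/h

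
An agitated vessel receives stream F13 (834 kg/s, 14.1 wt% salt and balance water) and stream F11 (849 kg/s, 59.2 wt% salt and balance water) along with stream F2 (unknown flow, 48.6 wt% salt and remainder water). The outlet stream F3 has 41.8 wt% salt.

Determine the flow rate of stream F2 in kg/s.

Let F2 be the unknown flow. Total out = 1683 + F2.
salt balance: 620.2 + 0.486·F2 = 0.418·(1683 + F2)
(0.486 − 0.418)·F2 = 0.418×1683 − 620.2 = 83.292
F2 = 83.292 / 0.068 = 1224.9 kg/s

1225 kg/s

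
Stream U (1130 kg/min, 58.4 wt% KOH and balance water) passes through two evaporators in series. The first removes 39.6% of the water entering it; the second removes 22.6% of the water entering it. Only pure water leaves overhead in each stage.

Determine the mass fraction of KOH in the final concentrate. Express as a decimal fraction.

0.7502

water in feed = 1130×0.416 = 470.08 kg/min.
After stage 1: water left = (1−0.396)×470.08 = 283.93; stream total = 943.85 kg/min.
After stage 2: water left = (1−0.226)×283.93 = 219.76; final concentrate = 879.68 kg/min.
KOH fraction = 659.92/879.68 = 0.7502.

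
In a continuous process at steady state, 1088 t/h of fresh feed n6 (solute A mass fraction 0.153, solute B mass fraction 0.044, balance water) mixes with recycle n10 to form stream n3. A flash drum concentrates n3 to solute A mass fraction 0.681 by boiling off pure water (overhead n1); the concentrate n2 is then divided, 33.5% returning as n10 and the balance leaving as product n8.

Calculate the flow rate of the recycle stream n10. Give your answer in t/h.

123.1 t/h

Overall solute A balance (none leaves overhead): solute A in fresh feed = solute A in product, i.e. 1088×0.153 = (1−0.335)·n2·0.681.
n2 = 166.46/(0.681×0.665) = 367.58 t/h.
Recycle n10 = 0.335×367.58 = 123.14 t/h.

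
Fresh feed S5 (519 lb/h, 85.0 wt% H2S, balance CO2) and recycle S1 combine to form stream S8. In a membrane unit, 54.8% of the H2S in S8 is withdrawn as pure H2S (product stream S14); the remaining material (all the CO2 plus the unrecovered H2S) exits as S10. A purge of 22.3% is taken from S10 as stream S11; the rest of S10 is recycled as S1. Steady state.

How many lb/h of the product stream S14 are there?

372.6 lb/h

H2S in S8: m_A = 519×0.850 + (1−0.223)·(1−0.548)·m_A, so m_A = 441.15/0.6488 = 679.95 lb/h.
Product S14 = 0.548×679.95 = 372.61 lb/h.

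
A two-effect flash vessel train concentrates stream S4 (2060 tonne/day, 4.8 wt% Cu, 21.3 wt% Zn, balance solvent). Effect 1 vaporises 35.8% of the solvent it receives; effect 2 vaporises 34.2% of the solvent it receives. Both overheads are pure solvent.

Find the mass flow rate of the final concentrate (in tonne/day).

solvent in feed = 2060×0.739 = 1522.3 tonne/day.
After stage 1: solvent left = (1−0.358)×1522.3 = 977.34; stream total = 1515 tonne/day.
After stage 2: solvent left = (1−0.342)×977.34 = 643.09; final concentrate = 1180.8 tonne/day.

1181 tonne/day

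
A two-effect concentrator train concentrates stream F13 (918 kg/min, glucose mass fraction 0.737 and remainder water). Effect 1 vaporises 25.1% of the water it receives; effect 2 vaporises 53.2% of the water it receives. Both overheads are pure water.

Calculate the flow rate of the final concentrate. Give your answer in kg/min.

761.2 kg/min

water in feed = 918×0.263 = 241.43 kg/min.
After stage 1: water left = (1−0.251)×241.43 = 180.83; stream total = 857.4 kg/min.
After stage 2: water left = (1−0.532)×180.83 = 84.63; final concentrate = 761.2 kg/min.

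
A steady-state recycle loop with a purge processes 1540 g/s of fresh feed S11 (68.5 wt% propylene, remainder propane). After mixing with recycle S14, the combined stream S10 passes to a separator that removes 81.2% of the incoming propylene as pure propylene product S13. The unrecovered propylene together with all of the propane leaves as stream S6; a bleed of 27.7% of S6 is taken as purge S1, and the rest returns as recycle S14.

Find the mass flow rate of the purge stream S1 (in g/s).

548.7 g/s

propane enters only via S11 and leaves only via the purge: 1540×0.315 = 0.277×(propane in S6), and the separator passes all propane, so propane in S10 = propane in S6 = 1751.3 g/s.
propylene in S10: m_A = 1540×0.685 + (1−0.277)·(1−0.812)·m_A, so m_A = 1054.9/0.8641 = 1220.8 g/s.
S6 = (1−0.812)×1220.8 + 1751.3 = 1980.8 g/s.
Purge S1 = 0.277×1980.8 = 548.68 g/s.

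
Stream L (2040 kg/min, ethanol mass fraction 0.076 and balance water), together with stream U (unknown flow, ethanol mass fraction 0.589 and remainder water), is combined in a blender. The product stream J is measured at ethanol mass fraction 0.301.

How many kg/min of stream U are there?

Let U be the unknown flow. Total out = 2040 + U.
ethanol balance: 155.04 + 0.589·U = 0.301·(2040 + U)
(0.589 − 0.301)·U = 0.301×2040 − 155.04 = 459
U = 459 / 0.288 = 1593.8 kg/min

1594 kg/min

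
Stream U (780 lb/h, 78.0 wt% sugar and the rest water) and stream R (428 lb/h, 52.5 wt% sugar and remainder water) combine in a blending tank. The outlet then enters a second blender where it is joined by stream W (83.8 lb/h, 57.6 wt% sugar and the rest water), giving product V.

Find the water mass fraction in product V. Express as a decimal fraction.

0.318

Overall, product flow = 1291.8 lb/h.
water in = 780×0.220 + 428×0.475 + 83.8×0.424 = 410.43 lb/h.
water fraction in V = 0.318.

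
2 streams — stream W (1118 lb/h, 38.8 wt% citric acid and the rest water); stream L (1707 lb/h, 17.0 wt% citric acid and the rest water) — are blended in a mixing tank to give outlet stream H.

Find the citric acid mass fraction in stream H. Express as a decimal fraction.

0.256

Total flow out = 1118 + 1707 = 2825 lb/h.
citric acid in = 1118×0.388 + 1707×0.170 = 723.97 lb/h.
citric acid mass fraction in H = 723.97/2825 = 0.256.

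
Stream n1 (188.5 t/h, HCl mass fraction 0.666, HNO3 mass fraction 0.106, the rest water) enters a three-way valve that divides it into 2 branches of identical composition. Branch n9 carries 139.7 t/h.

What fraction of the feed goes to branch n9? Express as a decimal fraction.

Fraction to n9 = 139.7/188.5 = 0.7411.

0.741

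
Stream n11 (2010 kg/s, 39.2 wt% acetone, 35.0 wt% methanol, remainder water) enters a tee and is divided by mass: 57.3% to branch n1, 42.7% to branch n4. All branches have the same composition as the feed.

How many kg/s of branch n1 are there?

Branch n1 flow = 0.573×2010 = 1151.7 kg/s.

1152 kg/s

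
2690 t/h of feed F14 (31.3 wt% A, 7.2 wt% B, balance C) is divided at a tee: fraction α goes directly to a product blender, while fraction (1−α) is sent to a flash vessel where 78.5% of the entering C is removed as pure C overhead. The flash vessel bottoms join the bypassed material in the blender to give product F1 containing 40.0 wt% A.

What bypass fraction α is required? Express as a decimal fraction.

0.549

All 2690×0.313 = 841.97 t/h of A reaches F1, so F1 = 841.97/0.400 = 2104.9 t/h and vapour = 585.08 t/h.
The evaporator receives (1−α)·2690 of feed at 0.615 C and removes 0.785 of that C:
0.785×0.615×(1−α)×2690 = 585.08
(1−α) = 585.08/1298.7 = 0.4505;  α = 0.5495.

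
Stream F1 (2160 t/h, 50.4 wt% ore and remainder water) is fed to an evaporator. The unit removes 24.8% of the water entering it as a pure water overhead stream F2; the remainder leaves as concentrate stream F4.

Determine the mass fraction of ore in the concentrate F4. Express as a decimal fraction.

0.5747

ore is not removed: 2160×0.504 = 1088.6 t/h of ore enters F4.
water entering = 2160×0.496 = 1071.4 t/h; overhead removed = 0.248×1071.4 = 265.7 t/h.
Concentrate = 2160 − 265.7 = 1894.3 t/h.
Mass fraction = 1088.6/1894.3 = 0.5747.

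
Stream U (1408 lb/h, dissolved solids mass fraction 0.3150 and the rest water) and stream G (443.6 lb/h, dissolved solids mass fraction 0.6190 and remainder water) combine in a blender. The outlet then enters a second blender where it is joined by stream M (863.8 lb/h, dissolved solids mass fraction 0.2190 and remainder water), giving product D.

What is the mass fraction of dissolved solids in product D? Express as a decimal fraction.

Overall, product flow = 2715.4 lb/h.
dissolved solids in = 1408×0.315 + 443.6×0.619 + 863.8×0.219 = 907.28 lb/h.
dissolved solids fraction in D = 0.3341.

0.3341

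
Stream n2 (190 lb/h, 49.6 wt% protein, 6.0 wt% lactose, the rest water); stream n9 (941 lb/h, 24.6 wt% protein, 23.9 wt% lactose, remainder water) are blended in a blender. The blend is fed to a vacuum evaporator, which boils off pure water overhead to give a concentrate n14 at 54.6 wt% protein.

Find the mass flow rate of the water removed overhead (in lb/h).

534.4 lb/h

protein entering = 190×0.496 + 941×0.246 = 325.73 lb/h.
All protein reports to n14, so n14 = 325.73/0.546 = 596.57 lb/h.
Total feed = 1131 lb/h; overhead = 1131 − 596.57 = 534.43 lb/h.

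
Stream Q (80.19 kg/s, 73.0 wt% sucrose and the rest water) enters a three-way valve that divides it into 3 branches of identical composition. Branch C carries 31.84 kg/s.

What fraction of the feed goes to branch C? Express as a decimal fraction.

0.397

Fraction to C = 31.84/80.19 = 0.3971.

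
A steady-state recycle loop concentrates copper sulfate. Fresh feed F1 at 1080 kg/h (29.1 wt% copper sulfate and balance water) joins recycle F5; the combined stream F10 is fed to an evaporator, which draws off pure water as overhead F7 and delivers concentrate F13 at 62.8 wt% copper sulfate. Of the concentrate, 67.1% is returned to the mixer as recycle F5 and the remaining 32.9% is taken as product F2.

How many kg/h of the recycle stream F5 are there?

1021 kg/h

Overall copper sulfate balance (none leaves overhead): copper sulfate in fresh feed = copper sulfate in product, i.e. 1080×0.291 = (1−0.671)·F13·0.628.
F13 = 314.28/(0.628×0.329) = 1521.1 kg/h.
Recycle F5 = 0.671×1521.1 = 1020.7 kg/h.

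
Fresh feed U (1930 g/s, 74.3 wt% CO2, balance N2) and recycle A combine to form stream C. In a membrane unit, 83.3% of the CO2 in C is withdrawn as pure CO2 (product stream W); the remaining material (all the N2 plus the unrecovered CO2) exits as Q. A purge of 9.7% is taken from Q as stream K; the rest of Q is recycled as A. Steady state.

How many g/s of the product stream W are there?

1407 g/s

CO2 in C: m_A = 1930×0.743 + (1−0.097)·(1−0.833)·m_A, so m_A = 1434/0.8492 = 1688.6 g/s.
Product W = 0.833×1688.6 = 1406.6 g/s.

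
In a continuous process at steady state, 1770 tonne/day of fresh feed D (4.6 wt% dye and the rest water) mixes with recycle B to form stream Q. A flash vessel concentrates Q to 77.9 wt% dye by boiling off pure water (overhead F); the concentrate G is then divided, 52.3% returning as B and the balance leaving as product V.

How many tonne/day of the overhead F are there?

1665 tonne/day

Overall dye balance (none leaves overhead): dye in fresh feed = dye in product, i.e. 1770×0.046 = (1−0.523)·G·0.779.
G = 81.42/(0.779×0.477) = 219.12 tonne/day.
Recycle B = 0.523×219.12 = 114.6 tonne/day.
Combined feed Q = 1770 + 114.6 = 1884.6 tonne/day.
Overhead F = Q − G = 1884.6 − 219.12 = 1665.5 tonne/day.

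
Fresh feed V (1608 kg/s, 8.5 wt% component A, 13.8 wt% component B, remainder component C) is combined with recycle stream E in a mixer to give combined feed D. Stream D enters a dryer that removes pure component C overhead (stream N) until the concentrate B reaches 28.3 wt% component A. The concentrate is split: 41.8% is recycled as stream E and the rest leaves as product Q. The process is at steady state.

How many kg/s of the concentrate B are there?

829.8 kg/s

Overall component A balance (none leaves overhead): component A in fresh feed = component A in product, i.e. 1608×0.085 = (1−0.418)·B·0.283.
B = 136.68/(0.283×0.582) = 829.84 kg/s.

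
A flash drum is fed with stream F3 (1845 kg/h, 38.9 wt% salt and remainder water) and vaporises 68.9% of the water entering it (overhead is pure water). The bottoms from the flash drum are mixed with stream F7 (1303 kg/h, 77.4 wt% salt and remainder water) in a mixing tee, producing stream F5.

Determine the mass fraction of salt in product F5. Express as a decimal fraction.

Vapour removed = 0.689×0.611×1845 = 776.71 kg/h; concentrate = 1068.3 kg/h.
salt reaching the mixer = 717.71 (from concentrate) + 1303×0.774 = 1726.2 kg/h.
Product flow = 1068.3 + 1303 = 2371.3 kg/h; salt fraction = 0.728.

0.728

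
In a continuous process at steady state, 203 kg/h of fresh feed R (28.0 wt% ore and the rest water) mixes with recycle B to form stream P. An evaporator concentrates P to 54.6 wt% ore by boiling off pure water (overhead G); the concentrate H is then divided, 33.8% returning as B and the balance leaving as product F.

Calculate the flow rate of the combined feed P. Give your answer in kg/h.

Overall ore balance (none leaves overhead): ore in fresh feed = ore in product, i.e. 203×0.280 = (1−0.338)·H·0.546.
H = 56.84/(0.546×0.662) = 157.25 kg/h.
Recycle B = 0.338×157.25 = 53.152 kg/h.
Combined feed P = 203 + 53.152 = 256.15 kg/h.

256.2 kg/h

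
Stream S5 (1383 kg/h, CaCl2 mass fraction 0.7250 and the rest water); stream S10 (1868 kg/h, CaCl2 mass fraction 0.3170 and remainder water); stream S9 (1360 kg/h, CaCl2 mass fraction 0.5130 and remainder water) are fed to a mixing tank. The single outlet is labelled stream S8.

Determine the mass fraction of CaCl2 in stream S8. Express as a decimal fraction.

Total flow out = 1383 + 1868 + 1360 = 4611 kg/h.
CaCl2 in = 1383×0.725 + 1868×0.317 + 1360×0.513 = 2292.5 kg/h.
CaCl2 mass fraction in S8 = 2292.5/4611 = 0.4972.

0.4972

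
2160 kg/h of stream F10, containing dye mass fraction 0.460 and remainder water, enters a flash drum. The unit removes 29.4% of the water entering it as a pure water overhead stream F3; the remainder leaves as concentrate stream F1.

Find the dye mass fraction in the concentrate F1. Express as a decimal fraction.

dye is not removed: 2160×0.460 = 993.6 kg/h of dye enters F1.
water entering = 2160×0.540 = 1166.4 kg/h; overhead removed = 0.294×1166.4 = 342.92 kg/h.
Concentrate = 2160 − 342.92 = 1817.1 kg/h.
Mass fraction = 993.6/1817.1 = 0.547.

0.547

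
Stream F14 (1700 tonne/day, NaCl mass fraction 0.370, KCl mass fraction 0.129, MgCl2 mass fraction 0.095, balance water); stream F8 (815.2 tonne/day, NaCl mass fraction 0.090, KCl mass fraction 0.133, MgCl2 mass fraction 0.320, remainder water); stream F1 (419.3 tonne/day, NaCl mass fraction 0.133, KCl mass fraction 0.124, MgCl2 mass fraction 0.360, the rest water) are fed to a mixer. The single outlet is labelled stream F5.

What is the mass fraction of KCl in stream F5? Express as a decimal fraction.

0.129

Total flow out = 1700 + 815.2 + 419.3 = 2934.5 tonne/day.
KCl in = 1700×0.129 + 815.2×0.133 + 419.3×0.124 = 379.71 tonne/day.
KCl mass fraction in F5 = 379.71/2934.5 = 0.129.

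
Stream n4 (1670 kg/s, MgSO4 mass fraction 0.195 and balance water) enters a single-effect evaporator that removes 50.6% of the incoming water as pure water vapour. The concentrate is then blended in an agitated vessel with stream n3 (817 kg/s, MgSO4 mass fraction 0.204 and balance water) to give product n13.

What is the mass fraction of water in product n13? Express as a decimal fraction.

Vapour removed = 0.506×0.805×1670 = 680.24 kg/s; concentrate = 989.76 kg/s.
water reaching the mixer = 664.11 (from concentrate) + 817×0.796 = 1314.4 kg/s.
Product flow = 989.76 + 817 = 1806.8 kg/s; water fraction = 0.728.

0.728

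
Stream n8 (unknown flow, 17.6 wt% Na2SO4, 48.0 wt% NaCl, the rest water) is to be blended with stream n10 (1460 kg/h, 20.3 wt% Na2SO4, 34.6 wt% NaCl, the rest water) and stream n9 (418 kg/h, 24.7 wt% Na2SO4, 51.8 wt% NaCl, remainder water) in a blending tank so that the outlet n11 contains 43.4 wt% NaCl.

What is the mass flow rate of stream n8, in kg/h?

Let n8 be the unknown flow. Total out = 1878 + n8.
NaCl balance: 721.68 + 0.480·n8 = 0.434·(1878 + n8)
(0.480 − 0.434)·n8 = 0.434×1878 − 721.68 = 93.368
n8 = 93.368 / 0.046 = 2029.7 kg/h

2030 kg/h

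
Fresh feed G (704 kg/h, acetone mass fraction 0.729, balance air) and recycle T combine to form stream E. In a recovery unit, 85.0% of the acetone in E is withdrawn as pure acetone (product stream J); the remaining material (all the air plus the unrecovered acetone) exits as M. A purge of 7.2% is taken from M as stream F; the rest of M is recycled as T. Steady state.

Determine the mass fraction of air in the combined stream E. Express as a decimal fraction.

0.816

air enters only via G and leaves only via the purge: 704×0.271 = 0.072×(air in M), and the recovery unit passes all air, so air in E = air in M = 2649.8 kg/h.
acetone in E: m_A = 704×0.729 + (1−0.072)·(1−0.850)·m_A, so m_A = 513.22/0.8608 = 596.21 kg/h.
E = 596.21 + 2649.8 = 3246 kg/h.
air fraction in E = 2649.8/3246 = 0.816.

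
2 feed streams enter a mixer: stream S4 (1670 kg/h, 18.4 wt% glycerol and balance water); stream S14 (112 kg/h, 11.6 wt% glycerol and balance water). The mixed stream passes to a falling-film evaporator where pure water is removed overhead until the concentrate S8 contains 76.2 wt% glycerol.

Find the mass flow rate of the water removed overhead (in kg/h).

1362 kg/h

glycerol entering = 1670×0.184 + 112×0.116 = 320.27 kg/h.
All glycerol reports to S8, so S8 = 320.27/0.762 = 420.3 kg/h.
Total feed = 1782 kg/h; overhead = 1782 − 420.3 = 1361.7 kg/h.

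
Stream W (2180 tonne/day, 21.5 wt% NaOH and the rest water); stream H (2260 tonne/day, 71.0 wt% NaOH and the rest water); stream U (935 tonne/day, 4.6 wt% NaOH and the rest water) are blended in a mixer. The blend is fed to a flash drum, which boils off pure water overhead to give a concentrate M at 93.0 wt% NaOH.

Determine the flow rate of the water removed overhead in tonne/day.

3099 tonne/day

NaOH entering = 2180×0.215 + 2260×0.710 + 935×0.046 = 2116.3 tonne/day.
All NaOH reports to M, so M = 2116.3/0.930 = 2275.6 tonne/day.
Total feed = 5375 tonne/day; overhead = 5375 − 2275.6 = 3099.4 tonne/day.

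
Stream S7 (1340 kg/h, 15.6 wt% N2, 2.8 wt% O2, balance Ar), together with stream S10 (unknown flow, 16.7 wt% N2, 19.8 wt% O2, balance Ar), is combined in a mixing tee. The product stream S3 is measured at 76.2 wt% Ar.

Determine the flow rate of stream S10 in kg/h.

Let S10 be the unknown flow. Total out = 1340 + S10.
Ar balance: 1093.4 + 0.635·S10 = 0.762·(1340 + S10)
(0.635 − 0.762)·S10 = 0.762×1340 − 1093.4 = -72.36
S10 = -72.36 / -0.127 = 569.76 kg/h

569.8 kg/h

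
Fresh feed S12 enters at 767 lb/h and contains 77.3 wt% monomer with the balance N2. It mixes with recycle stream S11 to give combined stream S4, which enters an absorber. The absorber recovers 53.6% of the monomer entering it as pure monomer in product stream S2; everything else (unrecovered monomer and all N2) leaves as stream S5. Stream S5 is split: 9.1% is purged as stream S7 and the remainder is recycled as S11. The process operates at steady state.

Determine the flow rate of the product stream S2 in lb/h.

monomer in S4: m_A = 767×0.773 + (1−0.091)·(1−0.536)·m_A, so m_A = 592.89/0.5782 = 1025.4 lb/h.
Product S2 = 0.536×1025.4 = 549.6 lb/h.

549.6 lb/h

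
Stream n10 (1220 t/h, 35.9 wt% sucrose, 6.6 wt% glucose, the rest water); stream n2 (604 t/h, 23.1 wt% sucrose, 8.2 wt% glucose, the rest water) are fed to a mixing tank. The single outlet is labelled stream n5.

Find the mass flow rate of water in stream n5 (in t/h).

water out = water in = 1220×0.575 + 604×0.687 = 1116.4 t/h.

1116 t/h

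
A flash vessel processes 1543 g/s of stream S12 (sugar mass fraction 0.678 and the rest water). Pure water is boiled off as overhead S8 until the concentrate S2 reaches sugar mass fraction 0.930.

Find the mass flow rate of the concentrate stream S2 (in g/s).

1125 g/s

sugar is conserved: 1543×0.678 = 1046.2 g/s all reports to the concentrate.
Concentrate = 1046.2/(target fraction) = 1124.9 g/s.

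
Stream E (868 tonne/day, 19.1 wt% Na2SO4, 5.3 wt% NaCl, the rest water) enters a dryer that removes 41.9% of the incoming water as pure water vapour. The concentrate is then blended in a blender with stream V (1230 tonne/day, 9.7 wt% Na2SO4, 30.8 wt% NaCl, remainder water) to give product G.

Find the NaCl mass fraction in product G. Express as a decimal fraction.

Vapour removed = 0.419×0.756×868 = 274.95 tonne/day; concentrate = 593.05 tonne/day.
NaCl reaching the mixer = 46.004 (from concentrate) + 1230×0.308 = 424.84 tonne/day.
Product flow = 593.05 + 1230 = 1823 tonne/day; NaCl fraction = 0.233.

0.233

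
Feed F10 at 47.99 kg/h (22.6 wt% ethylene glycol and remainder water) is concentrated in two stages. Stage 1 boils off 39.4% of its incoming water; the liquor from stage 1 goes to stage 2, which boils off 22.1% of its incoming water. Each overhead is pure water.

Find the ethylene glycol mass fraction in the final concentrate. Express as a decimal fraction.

water in feed = 47.99×0.774 = 37.144 kg/h.
After stage 1: water left = (1−0.394)×37.144 = 22.509; stream total = 33.355 kg/h.
After stage 2: water left = (1−0.221)×22.509 = 17.535; final concentrate = 28.381 kg/h.
ethylene glycol fraction = 10.846/28.381 = 0.382.

0.382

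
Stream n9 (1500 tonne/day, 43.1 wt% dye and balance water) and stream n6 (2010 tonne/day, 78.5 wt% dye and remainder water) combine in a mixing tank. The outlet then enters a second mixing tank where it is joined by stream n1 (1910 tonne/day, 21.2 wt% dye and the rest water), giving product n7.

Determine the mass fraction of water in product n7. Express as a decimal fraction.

0.515

Overall, product flow = 5420 tonne/day.
water in = 1500×0.569 + 2010×0.215 + 1910×0.788 = 2790.7 tonne/day.
water fraction in n7 = 0.515.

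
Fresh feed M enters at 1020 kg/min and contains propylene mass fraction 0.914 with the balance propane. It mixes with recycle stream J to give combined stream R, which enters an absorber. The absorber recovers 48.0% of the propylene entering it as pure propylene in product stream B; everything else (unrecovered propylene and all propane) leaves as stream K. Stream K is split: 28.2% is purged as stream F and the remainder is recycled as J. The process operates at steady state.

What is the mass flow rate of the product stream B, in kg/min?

propylene in R: m_A = 1020×0.914 + (1−0.282)·(1−0.480)·m_A, so m_A = 932.28/0.6266 = 1487.7 kg/min.
Product B = 0.480×1487.7 = 714.12 kg/min.

714.1 kg/min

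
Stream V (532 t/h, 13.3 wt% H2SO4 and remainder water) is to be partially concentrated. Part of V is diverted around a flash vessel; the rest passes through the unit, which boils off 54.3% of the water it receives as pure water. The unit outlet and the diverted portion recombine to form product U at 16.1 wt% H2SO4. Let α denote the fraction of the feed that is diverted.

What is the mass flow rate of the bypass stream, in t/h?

335.5 t/h

All 532×0.133 = 70.756 t/h of H2SO4 reaches U, so U = 70.756/0.161 = 439.48 t/h and vapour = 92.522 t/h.
The evaporator receives (1−α)·532 of feed at 0.867 water and removes 0.543 of that water:
0.543×0.867×(1−α)×532 = 92.522
(1−α) = 92.522/250.46 = 0.3694;  α = 0.6306.
Bypass flow = 0.6306×532 = 335.47 t/h.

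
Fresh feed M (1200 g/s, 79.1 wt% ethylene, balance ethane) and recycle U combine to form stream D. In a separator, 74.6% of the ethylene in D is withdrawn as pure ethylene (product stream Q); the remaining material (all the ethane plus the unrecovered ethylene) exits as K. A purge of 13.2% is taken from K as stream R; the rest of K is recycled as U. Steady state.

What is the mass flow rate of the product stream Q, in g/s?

908.4 g/s

ethylene in D: m_A = 1200×0.791 + (1−0.132)·(1−0.746)·m_A, so m_A = 949.2/0.7795 = 1217.7 g/s.
Product Q = 0.746×1217.7 = 908.37 g/s.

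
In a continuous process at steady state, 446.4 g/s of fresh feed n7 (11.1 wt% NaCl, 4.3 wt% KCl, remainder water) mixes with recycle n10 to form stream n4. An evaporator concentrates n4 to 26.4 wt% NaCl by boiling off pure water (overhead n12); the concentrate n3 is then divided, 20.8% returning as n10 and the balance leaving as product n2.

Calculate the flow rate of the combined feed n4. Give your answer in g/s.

495.7 g/s

Overall NaCl balance (none leaves overhead): NaCl in fresh feed = NaCl in product, i.e. 446.4×0.111 = (1−0.208)·n3·0.264.
n3 = 49.55/(0.264×0.792) = 236.98 g/s.
Recycle n10 = 0.208×236.98 = 49.293 g/s.
Combined feed n4 = 446.4 + 49.293 = 495.69 g/s.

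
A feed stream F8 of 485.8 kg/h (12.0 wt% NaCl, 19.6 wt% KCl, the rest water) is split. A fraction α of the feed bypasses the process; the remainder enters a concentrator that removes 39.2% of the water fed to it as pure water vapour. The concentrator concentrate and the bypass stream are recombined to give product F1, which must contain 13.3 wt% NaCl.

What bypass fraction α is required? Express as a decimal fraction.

All 485.8×0.120 = 58.296 kg/h of NaCl reaches F1, so F1 = 58.296/0.133 = 438.32 kg/h and vapour = 47.484 kg/h.
The evaporator receives (1−α)·485.8 of feed at 0.684 water and removes 0.392 of that water:
0.392×0.684×(1−α)×485.8 = 47.484
(1−α) = 47.484/130.26 = 0.3645;  α = 0.6355.

0.635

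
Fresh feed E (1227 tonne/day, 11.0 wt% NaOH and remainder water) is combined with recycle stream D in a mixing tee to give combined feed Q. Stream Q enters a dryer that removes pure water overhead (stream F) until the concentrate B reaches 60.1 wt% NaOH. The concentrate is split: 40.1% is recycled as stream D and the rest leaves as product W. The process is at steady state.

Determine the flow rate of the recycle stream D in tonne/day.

150.3 tonne/day

Overall NaOH balance (none leaves overhead): NaOH in fresh feed = NaOH in product, i.e. 1227×0.110 = (1−0.401)·B·0.601.
B = 134.97/(0.601×0.599) = 374.92 tonne/day.
Recycle D = 0.401×374.92 = 150.34 tonne/day.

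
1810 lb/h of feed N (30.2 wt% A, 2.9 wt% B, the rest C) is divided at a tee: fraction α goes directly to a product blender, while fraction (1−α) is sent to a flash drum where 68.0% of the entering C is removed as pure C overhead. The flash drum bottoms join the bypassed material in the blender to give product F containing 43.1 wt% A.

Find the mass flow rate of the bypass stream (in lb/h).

All 1810×0.302 = 546.62 lb/h of A reaches F, so F = 546.62/0.431 = 1268.3 lb/h and vapour = 541.74 lb/h.
The evaporator receives (1−α)·1810 of feed at 0.669 C and removes 0.680 of that C:
0.680×0.669×(1−α)×1810 = 541.74
(1−α) = 541.74/823.41 = 0.6579;  α = 0.3421.
Bypass flow = 0.3421×1810 = 619.15 lb/h.

619.2 lb/h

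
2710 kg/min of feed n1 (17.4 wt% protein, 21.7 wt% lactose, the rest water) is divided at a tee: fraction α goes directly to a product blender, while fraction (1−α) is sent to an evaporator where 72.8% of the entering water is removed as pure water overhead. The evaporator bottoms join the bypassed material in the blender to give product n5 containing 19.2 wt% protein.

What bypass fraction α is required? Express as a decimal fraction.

0.789

All 2710×0.174 = 471.54 kg/min of protein reaches n5, so n5 = 471.54/0.192 = 2455.9 kg/min and vapour = 254.06 kg/min.
The evaporator receives (1−α)·2710 of feed at 0.609 water and removes 0.728 of that water:
0.728×0.609×(1−α)×2710 = 254.06
(1−α) = 254.06/1201.5 = 0.2115;  α = 0.7885.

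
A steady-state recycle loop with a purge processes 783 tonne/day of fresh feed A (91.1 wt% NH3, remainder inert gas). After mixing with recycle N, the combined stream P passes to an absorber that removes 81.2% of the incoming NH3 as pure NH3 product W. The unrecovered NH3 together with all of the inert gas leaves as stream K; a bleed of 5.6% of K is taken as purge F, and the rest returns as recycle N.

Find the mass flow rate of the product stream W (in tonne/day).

704.2 tonne/day

NH3 in P: m_A = 783×0.911 + (1−0.056)·(1−0.812)·m_A, so m_A = 713.31/0.8225 = 867.22 tonne/day.
Product W = 0.812×867.22 = 704.18 tonne/day.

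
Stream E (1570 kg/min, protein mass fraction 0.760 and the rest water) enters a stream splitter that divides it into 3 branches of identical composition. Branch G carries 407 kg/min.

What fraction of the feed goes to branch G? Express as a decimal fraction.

0.259

Fraction to G = 407/1570 = 0.2592.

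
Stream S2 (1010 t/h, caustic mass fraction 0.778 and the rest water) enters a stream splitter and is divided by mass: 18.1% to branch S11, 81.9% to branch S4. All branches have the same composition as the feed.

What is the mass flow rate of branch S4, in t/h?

Branch S4 flow = 0.819×1010 = 827.19 t/h.

827.2 t/h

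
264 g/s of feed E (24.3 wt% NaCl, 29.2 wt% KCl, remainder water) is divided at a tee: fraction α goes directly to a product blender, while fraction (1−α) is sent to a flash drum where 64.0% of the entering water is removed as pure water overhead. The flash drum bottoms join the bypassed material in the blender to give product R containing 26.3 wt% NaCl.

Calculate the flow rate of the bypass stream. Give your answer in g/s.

All 264×0.243 = 64.152 g/s of NaCl reaches R, so R = 64.152/0.263 = 243.92 g/s and vapour = 20.076 g/s.
The evaporator receives (1−α)·264 of feed at 0.465 water and removes 0.640 of that water:
0.640×0.465×(1−α)×264 = 20.076
(1−α) = 20.076/78.566 = 0.2555;  α = 0.7445.
Bypass flow = 0.7445×264 = 196.54 g/s.

196.5 g/s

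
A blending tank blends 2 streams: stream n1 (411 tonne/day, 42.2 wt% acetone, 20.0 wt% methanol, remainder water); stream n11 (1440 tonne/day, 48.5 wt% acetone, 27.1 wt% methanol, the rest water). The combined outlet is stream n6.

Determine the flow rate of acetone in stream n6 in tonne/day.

871.8 tonne/day

acetone out = acetone in = 411×0.422 + 1440×0.485 = 871.84 tonne/day.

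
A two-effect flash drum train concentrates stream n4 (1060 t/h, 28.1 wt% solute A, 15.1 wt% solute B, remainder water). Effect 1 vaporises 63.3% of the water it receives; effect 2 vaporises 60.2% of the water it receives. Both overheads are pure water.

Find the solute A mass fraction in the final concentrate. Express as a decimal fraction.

0.546

water in feed = 1060×0.568 = 602.08 t/h.
After stage 1: water left = (1−0.633)×602.08 = 220.96; stream total = 678.88 t/h.
After stage 2: water left = (1−0.602)×220.96 = 87.943; final concentrate = 545.86 t/h.
solute A fraction = 297.86/545.86 = 0.546.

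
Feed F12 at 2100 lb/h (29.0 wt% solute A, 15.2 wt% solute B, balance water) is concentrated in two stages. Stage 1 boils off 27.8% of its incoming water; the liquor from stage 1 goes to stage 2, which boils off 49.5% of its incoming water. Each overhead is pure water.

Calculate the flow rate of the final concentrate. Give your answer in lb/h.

water in feed = 2100×0.558 = 1171.8 lb/h.
After stage 1: water left = (1−0.278)×1171.8 = 846.04; stream total = 1774.2 lb/h.
After stage 2: water left = (1−0.495)×846.04 = 427.25; final concentrate = 1355.4 lb/h.

1355 lb/h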